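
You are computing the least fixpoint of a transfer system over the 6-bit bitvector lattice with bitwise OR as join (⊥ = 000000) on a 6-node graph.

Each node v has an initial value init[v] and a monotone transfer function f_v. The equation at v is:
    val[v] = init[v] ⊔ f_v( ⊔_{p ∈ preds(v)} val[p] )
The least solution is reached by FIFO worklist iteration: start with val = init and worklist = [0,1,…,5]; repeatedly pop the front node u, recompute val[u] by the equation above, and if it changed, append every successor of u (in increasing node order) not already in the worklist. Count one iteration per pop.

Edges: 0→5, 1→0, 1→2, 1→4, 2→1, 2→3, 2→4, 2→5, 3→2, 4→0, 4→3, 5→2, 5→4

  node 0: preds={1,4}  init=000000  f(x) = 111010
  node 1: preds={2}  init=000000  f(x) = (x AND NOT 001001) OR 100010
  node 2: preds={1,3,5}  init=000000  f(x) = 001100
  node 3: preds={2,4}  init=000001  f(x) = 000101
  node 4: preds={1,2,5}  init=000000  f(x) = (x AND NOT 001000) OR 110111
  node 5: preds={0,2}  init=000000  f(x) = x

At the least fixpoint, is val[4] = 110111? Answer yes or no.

yes

Trace (12 dequeues):
  [1] u=0 | in 000000 | out 111010 | prev 000000 | push {}
  [2] u=1 | in 000000 | out 100010 | prev 000000 | push {0}
  [3] u=2 | in 100011 | out 001100 | prev 000000 | push {1}
  [4] u=3 | in 001100 | out 000101 | prev 000001 | push {2}
  [5] u=4 | in 101110 | out 110111 | prev 000000 | push {3}
  [6] u=5 | in 111110 | out 111110 | prev 000000 | push {4}
  [7] u=0 | in 110111 | out 111010 | ==
  [8] u=1 | in 001100 | out 100110 | prev 100010 | push {0}
  [9] u=2 | in 111111 | out 001100 | ==
  [10] u=3 | in 111111 | out 000101 | ==
  [11] u=4 | in 111110 | out 110111 | ==
  [12] u=0 | in 110111 | out 111010 | ==

Converged values:
  [0] 111010
  [1] 100110
  [2] 001100
  [3] 000101
  [4] 110111
  [5] 111110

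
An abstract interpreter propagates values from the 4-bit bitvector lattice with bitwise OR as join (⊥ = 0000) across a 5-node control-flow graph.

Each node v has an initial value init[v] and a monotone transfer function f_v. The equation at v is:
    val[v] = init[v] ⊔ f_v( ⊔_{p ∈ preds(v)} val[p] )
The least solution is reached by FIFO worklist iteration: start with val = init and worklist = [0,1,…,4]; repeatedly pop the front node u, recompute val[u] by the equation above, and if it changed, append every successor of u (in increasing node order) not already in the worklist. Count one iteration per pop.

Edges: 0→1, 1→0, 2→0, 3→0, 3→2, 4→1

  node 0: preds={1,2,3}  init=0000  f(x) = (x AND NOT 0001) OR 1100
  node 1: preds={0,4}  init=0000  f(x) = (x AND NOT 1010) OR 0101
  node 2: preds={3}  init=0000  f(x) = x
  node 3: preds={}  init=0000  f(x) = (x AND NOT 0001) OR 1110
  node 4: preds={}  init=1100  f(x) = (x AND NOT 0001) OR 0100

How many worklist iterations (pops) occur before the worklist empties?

Worklist (9 pops):
  #1 pop 0: in=0000 → 1100 (was 0000); enqueue []
  #2 pop 1: in=1100 → 0101 (was 0000); enqueue [0]
  #3 pop 2: in=0000 → 0000 (no change)
  #4 pop 3: in=0000 → 1110 (was 0000); enqueue [2]
  #5 pop 4: in=0000 → 1100 (no change)
  #6 pop 0: in=1111 → 1110 (was 1100); enqueue [1]
  #7 pop 2: in=1110 → 1110 (was 0000); enqueue [0]
  #8 pop 1: in=1110 → 0101 (no change)
  #9 pop 0: in=1111 → 1110 (no change)

Fixpoint:
  val[0] = 1110
  val[1] = 0101
  val[2] = 1110
  val[3] = 1110
  val[4] = 1100

9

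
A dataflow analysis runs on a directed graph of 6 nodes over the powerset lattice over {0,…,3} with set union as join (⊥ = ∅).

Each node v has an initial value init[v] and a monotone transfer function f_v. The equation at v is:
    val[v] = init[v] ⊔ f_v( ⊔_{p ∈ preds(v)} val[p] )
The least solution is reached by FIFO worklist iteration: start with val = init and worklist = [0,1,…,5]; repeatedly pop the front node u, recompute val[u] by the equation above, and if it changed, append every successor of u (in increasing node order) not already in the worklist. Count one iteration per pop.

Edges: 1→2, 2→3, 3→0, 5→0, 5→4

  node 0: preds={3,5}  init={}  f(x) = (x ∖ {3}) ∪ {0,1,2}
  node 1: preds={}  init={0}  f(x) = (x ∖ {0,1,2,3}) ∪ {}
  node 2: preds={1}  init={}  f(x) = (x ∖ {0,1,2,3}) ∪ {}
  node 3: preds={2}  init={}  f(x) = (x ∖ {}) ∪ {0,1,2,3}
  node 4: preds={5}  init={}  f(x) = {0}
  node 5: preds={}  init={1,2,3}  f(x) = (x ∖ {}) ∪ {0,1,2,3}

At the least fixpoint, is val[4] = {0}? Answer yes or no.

yes

Worklist (8 pops):
  #1 pop 0: in={1,2,3} → {0,1,2} (was {}); enqueue []
  #2 pop 1: in={} → {0} (no change)
  #3 pop 2: in={0} → {} (no change)
  #4 pop 3: in={} → {0,1,2,3} (was {}); enqueue [0]
  #5 pop 4: in={1,2,3} → {0} (was {}); enqueue []
  #6 pop 5: in={} → {0,1,2,3} (was {1,2,3}); enqueue [4]
  #7 pop 0: in={0,1,2,3} → {0,1,2} (no change)
  #8 pop 4: in={0,1,2,3} → {0} (no change)

Fixpoint:
  val[0] = {0,1,2}
  val[1] = {0}
  val[2] = {}
  val[3] = {0,1,2,3}
  val[4] = {0}
  val[5] = {0,1,2,3}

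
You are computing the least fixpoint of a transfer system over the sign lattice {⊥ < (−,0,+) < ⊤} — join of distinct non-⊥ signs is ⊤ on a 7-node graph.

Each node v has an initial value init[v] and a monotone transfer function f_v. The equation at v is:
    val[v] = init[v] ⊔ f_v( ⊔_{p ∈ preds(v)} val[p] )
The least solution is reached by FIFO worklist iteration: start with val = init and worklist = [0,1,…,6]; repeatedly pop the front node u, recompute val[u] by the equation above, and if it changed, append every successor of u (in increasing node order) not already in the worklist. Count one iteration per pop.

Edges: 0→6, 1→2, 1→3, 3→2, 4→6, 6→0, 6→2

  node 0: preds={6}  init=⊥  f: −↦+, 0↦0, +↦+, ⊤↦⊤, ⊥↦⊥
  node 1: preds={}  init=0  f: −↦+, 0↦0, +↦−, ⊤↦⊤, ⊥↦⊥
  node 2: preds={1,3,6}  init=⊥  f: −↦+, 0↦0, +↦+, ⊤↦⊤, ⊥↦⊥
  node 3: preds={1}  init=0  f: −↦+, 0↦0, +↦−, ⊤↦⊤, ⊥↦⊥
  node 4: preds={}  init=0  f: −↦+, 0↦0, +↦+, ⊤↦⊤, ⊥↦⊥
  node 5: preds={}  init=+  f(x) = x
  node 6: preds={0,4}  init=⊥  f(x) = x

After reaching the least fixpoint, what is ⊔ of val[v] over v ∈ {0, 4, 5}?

⊤

Iteration log — 10 steps:
  step 1. node 0  ⊔preds=⊥  new=⊥  stable
  step 2. node 1  ⊔preds=⊥  new=0  stable
  step 3. node 2  ⊔preds=0  new=0  old=⊥  +wl: 
  step 4. node 3  ⊔preds=0  new=0  stable
  step 5. node 4  ⊔preds=⊥  new=0  stable
  step 6. node 5  ⊔preds=⊥  new=+  stable
  step 7. node 6  ⊔preds=0  new=0  old=⊥  +wl: 0,2
  step 8. node 0  ⊔preds=0  new=0  old=⊥  +wl: 6
  step 9. node 2  ⊔preds=0  new=0  stable
  step 10. node 6  ⊔preds=0  new=0  stable

Least fixpoint reached:
  node 0: 0
  node 1: 0
  node 2: 0
  node 3: 0
  node 4: 0
  node 5: +
  node 6: 0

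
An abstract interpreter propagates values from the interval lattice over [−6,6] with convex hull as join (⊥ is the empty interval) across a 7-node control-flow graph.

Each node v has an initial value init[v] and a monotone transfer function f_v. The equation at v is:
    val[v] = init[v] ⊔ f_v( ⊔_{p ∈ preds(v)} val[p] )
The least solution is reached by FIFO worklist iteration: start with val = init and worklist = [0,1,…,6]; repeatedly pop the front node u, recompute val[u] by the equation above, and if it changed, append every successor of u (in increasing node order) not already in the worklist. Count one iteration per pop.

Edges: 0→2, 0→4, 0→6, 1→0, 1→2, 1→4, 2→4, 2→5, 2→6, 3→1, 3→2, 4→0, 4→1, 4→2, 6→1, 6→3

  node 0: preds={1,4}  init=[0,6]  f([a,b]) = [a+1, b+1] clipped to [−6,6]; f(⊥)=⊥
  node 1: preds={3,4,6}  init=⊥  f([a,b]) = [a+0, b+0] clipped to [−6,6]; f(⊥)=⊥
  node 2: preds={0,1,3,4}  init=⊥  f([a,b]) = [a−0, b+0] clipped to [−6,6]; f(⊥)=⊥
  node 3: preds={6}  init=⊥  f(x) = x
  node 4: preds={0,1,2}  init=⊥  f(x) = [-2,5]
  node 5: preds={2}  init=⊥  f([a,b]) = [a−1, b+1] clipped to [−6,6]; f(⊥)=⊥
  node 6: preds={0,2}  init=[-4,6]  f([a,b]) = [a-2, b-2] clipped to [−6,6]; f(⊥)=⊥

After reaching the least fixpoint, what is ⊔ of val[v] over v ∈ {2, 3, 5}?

Iteration log — 19 steps:
  step 1. node 0  ⊔preds=⊥  new=[0,6]  stable
  step 2. node 1  ⊔preds=[-4,6]  new=[-4,6]  old=⊥  +wl: 0
  step 3. node 2  ⊔preds=[-4,6]  new=[-4,6]  old=⊥  +wl: 
  step 4. node 3  ⊔preds=[-4,6]  new=[-4,6]  old=⊥  +wl: 1,2
  step 5. node 4  ⊔preds=[-4,6]  new=[-2,5]  old=⊥  +wl: 
  step 6. node 5  ⊔preds=[-4,6]  new=[-5,6]  old=⊥  +wl: 
  step 7. node 6  ⊔preds=[-4,6]  new=[-6,6]  old=[-4,6]  +wl: 3
  step 8. node 0  ⊔preds=[-4,6]  new=[-3,6]  old=[0,6]  +wl: 4,6
  step 9. node 1  ⊔preds=[-6,6]  new=[-6,6]  old=[-4,6]  +wl: 0
  step 10. node 2  ⊔preds=[-6,6]  new=[-6,6]  old=[-4,6]  +wl: 5
  step 11. node 3  ⊔preds=[-6,6]  new=[-6,6]  old=[-4,6]  +wl: 1,2
  step 12. node 4  ⊔preds=[-6,6]  new=[-2,5]  stable
  step 13. node 6  ⊔preds=[-6,6]  new=[-6,6]  stable
  step 14. node 0  ⊔preds=[-6,6]  new=[-5,6]  old=[-3,6]  +wl: 4,6
  step 15. node 5  ⊔preds=[-6,6]  new=[-6,6]  old=[-5,6]  +wl: 
  step 16. node 1  ⊔preds=[-6,6]  new=[-6,6]  stable
  step 17. node 2  ⊔preds=[-6,6]  new=[-6,6]  stable
  step 18. node 4  ⊔preds=[-6,6]  new=[-2,5]  stable
  step 19. node 6  ⊔preds=[-6,6]  new=[-6,6]  stable

Least fixpoint reached:
  node 0: [-5,6]
  node 1: [-6,6]
  node 2: [-6,6]
  node 3: [-6,6]
  node 4: [-2,5]
  node 5: [-6,6]
  node 6: [-6,6]

[-6,6]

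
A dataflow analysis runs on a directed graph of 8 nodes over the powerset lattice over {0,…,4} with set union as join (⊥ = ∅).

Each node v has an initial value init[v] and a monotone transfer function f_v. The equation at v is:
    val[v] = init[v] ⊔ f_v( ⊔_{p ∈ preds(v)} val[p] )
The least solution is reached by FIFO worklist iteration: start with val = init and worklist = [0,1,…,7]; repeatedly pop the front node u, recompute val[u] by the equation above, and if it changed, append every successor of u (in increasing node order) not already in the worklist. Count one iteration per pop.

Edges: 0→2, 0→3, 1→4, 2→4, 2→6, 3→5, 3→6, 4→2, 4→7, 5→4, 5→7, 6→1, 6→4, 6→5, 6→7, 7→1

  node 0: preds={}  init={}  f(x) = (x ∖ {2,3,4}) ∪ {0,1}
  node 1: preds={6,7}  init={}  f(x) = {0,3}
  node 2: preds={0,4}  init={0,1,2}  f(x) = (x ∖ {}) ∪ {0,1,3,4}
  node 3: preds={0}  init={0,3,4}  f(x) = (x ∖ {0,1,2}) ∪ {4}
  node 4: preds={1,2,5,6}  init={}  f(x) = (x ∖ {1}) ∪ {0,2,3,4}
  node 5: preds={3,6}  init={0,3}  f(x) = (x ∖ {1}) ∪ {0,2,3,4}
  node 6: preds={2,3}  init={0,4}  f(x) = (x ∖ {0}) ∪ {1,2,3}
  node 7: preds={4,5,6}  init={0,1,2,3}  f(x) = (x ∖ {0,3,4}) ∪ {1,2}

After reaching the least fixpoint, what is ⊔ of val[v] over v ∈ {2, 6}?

{0,1,2,3,4}

Worklist (12 pops):
  #1 pop 0: in={} → {0,1} (was {}); enqueue []
  #2 pop 1: in={0,1,2,3,4} → {0,3} (was {}); enqueue []
  #3 pop 2: in={0,1} → {0,1,2,3,4} (was {0,1,2}); enqueue []
  #4 pop 3: in={0,1} → {0,3,4} (no change)
  #5 pop 4: in={0,1,2,3,4} → {0,2,3,4} (was {}); enqueue [2]
  #6 pop 5: in={0,3,4} → {0,2,3,4} (was {0,3}); enqueue [4]
  #7 pop 6: in={0,1,2,3,4} → {0,1,2,3,4} (was {0,4}); enqueue [1,5]
  #8 pop 7: in={0,1,2,3,4} → {0,1,2,3} (no change)
  #9 pop 2: in={0,1,2,3,4} → {0,1,2,3,4} (no change)
  #10 pop 4: in={0,1,2,3,4} → {0,2,3,4} (no change)
  #11 pop 1: in={0,1,2,3,4} → {0,3} (no change)
  #12 pop 5: in={0,1,2,3,4} → {0,2,3,4} (no change)

Fixpoint:
  val[0] = {0,1}
  val[1] = {0,3}
  val[2] = {0,1,2,3,4}
  val[3] = {0,3,4}
  val[4] = {0,2,3,4}
  val[5] = {0,2,3,4}
  val[6] = {0,1,2,3,4}
  val[7] = {0,1,2,3}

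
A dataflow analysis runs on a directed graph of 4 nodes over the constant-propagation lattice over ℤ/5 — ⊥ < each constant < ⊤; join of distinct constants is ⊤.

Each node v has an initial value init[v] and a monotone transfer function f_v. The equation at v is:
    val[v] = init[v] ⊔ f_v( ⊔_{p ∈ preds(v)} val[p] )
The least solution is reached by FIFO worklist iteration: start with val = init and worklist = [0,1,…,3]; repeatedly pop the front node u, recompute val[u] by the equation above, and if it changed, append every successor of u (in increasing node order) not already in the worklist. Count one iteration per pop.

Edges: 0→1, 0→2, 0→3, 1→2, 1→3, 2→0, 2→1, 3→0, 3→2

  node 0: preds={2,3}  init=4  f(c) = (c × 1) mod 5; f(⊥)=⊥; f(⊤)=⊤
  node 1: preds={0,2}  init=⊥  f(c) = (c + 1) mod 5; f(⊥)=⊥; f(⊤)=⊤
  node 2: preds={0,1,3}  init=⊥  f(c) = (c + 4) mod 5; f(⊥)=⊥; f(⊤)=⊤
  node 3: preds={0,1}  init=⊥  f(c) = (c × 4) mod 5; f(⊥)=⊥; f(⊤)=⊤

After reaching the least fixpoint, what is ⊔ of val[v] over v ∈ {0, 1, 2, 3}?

⊤

Trace (8 dequeues):
  [1] u=0 | in ⊥ | out 4 | ==
  [2] u=1 | in 4 | out 0 | prev ⊥ | push {}
  [3] u=2 | in ⊤ | out ⊤ | prev ⊥ | push {0,1}
  [4] u=3 | in ⊤ | out ⊤ | prev ⊥ | push {2}
  [5] u=0 | in ⊤ | out ⊤ | prev 4 | push {3}
  [6] u=1 | in ⊤ | out ⊤ | prev 0 | push {}
  [7] u=2 | in ⊤ | out ⊤ | ==
  [8] u=3 | in ⊤ | out ⊤ | ==

Converged values:
  [0] ⊤
  [1] ⊤
  [2] ⊤
  [3] ⊤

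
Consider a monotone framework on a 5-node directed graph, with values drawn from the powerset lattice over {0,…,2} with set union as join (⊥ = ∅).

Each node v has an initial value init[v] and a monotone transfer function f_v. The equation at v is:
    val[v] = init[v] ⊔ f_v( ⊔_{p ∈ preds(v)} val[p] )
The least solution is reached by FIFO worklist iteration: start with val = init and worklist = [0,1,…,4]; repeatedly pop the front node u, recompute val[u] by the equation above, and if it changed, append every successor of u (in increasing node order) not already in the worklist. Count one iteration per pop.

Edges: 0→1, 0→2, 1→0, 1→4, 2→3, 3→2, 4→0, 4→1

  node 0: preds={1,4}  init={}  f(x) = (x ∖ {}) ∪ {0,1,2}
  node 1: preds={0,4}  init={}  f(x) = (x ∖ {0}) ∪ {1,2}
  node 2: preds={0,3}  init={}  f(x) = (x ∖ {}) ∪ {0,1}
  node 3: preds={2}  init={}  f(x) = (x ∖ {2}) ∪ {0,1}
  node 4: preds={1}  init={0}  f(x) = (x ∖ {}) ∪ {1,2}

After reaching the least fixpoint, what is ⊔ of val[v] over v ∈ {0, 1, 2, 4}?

{0,1,2}

Worklist (8 pops):
  #1 pop 0: in={0} → {0,1,2} (was {}); enqueue []
  #2 pop 1: in={0,1,2} → {1,2} (was {}); enqueue [0]
  #3 pop 2: in={0,1,2} → {0,1,2} (was {}); enqueue []
  #4 pop 3: in={0,1,2} → {0,1} (was {}); enqueue [2]
  #5 pop 4: in={1,2} → {0,1,2} (was {0}); enqueue [1]
  #6 pop 0: in={0,1,2} → {0,1,2} (no change)
  #7 pop 2: in={0,1,2} → {0,1,2} (no change)
  #8 pop 1: in={0,1,2} → {1,2} (no change)

Fixpoint:
  val[0] = {0,1,2}
  val[1] = {1,2}
  val[2] = {0,1,2}
  val[3] = {0,1}
  val[4] = {0,1,2}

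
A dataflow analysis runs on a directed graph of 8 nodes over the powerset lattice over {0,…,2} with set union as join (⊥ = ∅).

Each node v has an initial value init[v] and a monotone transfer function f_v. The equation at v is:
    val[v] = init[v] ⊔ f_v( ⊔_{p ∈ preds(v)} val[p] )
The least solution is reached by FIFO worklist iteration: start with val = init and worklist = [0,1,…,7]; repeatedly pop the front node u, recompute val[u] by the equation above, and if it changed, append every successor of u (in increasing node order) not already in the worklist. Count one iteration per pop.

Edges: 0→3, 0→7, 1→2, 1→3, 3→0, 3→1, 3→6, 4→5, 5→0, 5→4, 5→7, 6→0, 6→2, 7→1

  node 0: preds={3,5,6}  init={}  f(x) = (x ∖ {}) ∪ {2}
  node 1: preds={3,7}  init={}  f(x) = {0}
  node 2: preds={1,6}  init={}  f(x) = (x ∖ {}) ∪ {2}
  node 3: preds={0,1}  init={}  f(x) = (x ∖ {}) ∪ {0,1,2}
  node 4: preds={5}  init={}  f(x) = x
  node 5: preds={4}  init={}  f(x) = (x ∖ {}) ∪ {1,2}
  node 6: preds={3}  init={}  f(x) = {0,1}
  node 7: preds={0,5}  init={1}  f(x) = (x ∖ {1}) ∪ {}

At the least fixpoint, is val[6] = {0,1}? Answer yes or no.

Iteration log — 16 steps:
  step 1. node 0  ⊔preds={}  new={2}  old={}  +wl: 
  step 2. node 1  ⊔preds={1}  new={0}  old={}  +wl: 
  step 3. node 2  ⊔preds={0}  new={0,2}  old={}  +wl: 
  step 4. node 3  ⊔preds={0,2}  new={0,1,2}  old={}  +wl: 0,1
  step 5. node 4  ⊔preds={}  new={}  stable
  step 6. node 5  ⊔preds={}  new={1,2}  old={}  +wl: 4
  step 7. node 6  ⊔preds={0,1,2}  new={0,1}  old={}  +wl: 2
  step 8. node 7  ⊔preds={1,2}  new={1,2}  old={1}  +wl: 
  step 9. node 0  ⊔preds={0,1,2}  new={0,1,2}  old={2}  +wl: 3,7
  step 10. node 1  ⊔preds={0,1,2}  new={0}  stable
  step 11. node 4  ⊔preds={1,2}  new={1,2}  old={}  +wl: 5
  step 12. node 2  ⊔preds={0,1}  new={0,1,2}  old={0,2}  +wl: 
  step 13. node 3  ⊔preds={0,1,2}  new={0,1,2}  stable
  step 14. node 7  ⊔preds={0,1,2}  new={0,1,2}  old={1,2}  +wl: 1
  step 15. node 5  ⊔preds={1,2}  new={1,2}  stable
  step 16. node 1  ⊔preds={0,1,2}  new={0}  stable

Least fixpoint reached:
  node 0: {0,1,2}
  node 1: {0}
  node 2: {0,1,2}
  node 3: {0,1,2}
  node 4: {1,2}
  node 5: {1,2}
  node 6: {0,1}
  node 7: {0,1,2}

yes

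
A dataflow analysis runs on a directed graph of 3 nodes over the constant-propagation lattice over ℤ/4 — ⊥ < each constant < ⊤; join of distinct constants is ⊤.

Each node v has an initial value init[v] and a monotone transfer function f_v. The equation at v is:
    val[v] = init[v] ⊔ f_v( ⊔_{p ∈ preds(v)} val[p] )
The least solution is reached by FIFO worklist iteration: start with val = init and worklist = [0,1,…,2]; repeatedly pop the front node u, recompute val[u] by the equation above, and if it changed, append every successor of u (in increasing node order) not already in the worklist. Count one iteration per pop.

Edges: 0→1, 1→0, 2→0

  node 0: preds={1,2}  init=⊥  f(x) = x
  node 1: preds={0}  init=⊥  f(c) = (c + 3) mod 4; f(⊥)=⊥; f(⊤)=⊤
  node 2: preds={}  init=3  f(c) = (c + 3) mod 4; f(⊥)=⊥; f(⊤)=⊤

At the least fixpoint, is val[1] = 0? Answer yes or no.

Trace (6 dequeues):
  [1] u=0 | in 3 | out 3 | prev ⊥ | push {}
  [2] u=1 | in 3 | out 2 | prev ⊥ | push {0}
  [3] u=2 | in ⊥ | out 3 | ==
  [4] u=0 | in ⊤ | out ⊤ | prev 3 | push {1}
  [5] u=1 | in ⊤ | out ⊤ | prev 2 | push {0}
  [6] u=0 | in ⊤ | out ⊤ | ==

Converged values:
  [0] ⊤
  [1] ⊤
  [2] 3

no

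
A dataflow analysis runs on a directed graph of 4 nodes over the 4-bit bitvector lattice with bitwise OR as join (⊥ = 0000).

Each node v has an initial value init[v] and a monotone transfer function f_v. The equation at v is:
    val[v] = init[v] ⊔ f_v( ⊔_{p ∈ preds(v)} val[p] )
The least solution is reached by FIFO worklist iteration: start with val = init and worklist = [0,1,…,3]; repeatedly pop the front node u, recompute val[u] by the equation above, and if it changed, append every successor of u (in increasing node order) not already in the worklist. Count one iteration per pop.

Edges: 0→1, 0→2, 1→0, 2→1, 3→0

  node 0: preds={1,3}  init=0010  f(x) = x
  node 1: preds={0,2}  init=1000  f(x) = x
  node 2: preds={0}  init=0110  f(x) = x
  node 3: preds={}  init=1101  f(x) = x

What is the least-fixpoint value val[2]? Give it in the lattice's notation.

1111

Worklist (6 pops):
  #1 pop 0: in=1101 → 1111 (was 0010); enqueue []
  #2 pop 1: in=1111 → 1111 (was 1000); enqueue [0]
  #3 pop 2: in=1111 → 1111 (was 0110); enqueue [1]
  #4 pop 3: in=0000 → 1101 (no change)
  #5 pop 0: in=1111 → 1111 (no change)
  #6 pop 1: in=1111 → 1111 (no change)

Fixpoint:
  val[0] = 1111
  val[1] = 1111
  val[2] = 1111
  val[3] = 1101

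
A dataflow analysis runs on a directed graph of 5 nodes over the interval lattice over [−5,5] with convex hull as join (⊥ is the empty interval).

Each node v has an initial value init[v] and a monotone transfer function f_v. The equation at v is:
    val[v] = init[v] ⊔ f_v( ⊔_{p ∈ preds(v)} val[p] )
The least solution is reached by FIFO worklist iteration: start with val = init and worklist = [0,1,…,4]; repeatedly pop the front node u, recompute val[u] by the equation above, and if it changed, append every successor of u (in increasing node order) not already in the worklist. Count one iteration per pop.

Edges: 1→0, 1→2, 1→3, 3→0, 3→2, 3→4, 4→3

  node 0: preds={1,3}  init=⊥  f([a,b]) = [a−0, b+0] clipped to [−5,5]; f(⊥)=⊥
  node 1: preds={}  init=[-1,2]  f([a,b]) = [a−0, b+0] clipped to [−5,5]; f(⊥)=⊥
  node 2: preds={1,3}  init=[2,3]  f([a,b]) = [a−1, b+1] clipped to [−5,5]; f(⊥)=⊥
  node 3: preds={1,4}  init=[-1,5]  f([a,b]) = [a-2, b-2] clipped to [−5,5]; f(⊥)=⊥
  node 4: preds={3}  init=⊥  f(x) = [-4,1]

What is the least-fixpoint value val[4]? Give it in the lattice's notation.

[-4,1]

Iteration log — 11 steps:
  step 1. node 0  ⊔preds=[-1,5]  new=[-1,5]  old=⊥  +wl: 
  step 2. node 1  ⊔preds=⊥  new=[-1,2]  stable
  step 3. node 2  ⊔preds=[-1,5]  new=[-2,5]  old=[2,3]  +wl: 
  step 4. node 3  ⊔preds=[-1,2]  new=[-3,5]  old=[-1,5]  +wl: 0,2
  step 5. node 4  ⊔preds=[-3,5]  new=[-4,1]  old=⊥  +wl: 3
  step 6. node 0  ⊔preds=[-3,5]  new=[-3,5]  old=[-1,5]  +wl: 
  step 7. node 2  ⊔preds=[-3,5]  new=[-4,5]  old=[-2,5]  +wl: 
  step 8. node 3  ⊔preds=[-4,2]  new=[-5,5]  old=[-3,5]  +wl: 0,2,4
  step 9. node 0  ⊔preds=[-5,5]  new=[-5,5]  old=[-3,5]  +wl: 
  step 10. node 2  ⊔preds=[-5,5]  new=[-5,5]  old=[-4,5]  +wl: 
  step 11. node 4  ⊔preds=[-5,5]  new=[-4,1]  stable

Least fixpoint reached:
  node 0: [-5,5]
  node 1: [-1,2]
  node 2: [-5,5]
  node 3: [-5,5]
  node 4: [-4,1]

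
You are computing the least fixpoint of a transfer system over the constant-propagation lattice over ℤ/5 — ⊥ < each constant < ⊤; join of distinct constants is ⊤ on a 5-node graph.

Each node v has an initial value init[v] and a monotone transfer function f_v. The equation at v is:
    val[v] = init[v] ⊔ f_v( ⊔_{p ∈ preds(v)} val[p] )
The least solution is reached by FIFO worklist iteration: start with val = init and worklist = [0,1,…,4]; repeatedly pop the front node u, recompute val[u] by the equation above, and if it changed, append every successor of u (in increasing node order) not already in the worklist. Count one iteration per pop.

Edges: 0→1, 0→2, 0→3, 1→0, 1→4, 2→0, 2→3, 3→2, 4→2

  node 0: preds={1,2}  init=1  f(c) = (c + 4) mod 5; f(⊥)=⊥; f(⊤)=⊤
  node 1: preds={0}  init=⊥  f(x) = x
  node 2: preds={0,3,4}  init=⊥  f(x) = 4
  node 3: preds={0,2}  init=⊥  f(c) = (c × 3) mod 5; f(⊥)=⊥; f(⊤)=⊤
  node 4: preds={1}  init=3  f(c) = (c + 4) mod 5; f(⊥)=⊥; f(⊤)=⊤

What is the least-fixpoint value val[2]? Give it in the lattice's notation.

Trace (11 dequeues):
  [1] u=0 | in ⊥ | out 1 | ==
  [2] u=1 | in 1 | out 1 | prev ⊥ | push {0}
  [3] u=2 | in ⊤ | out 4 | prev ⊥ | push {}
  [4] u=3 | in ⊤ | out ⊤ | prev ⊥ | push {2}
  [5] u=4 | in 1 | out ⊤ | prev 3 | push {}
  [6] u=0 | in ⊤ | out ⊤ | prev 1 | push {1,3}
  [7] u=2 | in ⊤ | out 4 | ==
  [8] u=1 | in ⊤ | out ⊤ | prev 1 | push {0,4}
  [9] u=3 | in ⊤ | out ⊤ | ==
  [10] u=0 | in ⊤ | out ⊤ | ==
  [11] u=4 | in ⊤ | out ⊤ | ==

Converged values:
  [0] ⊤
  [1] ⊤
  [2] 4
  [3] ⊤
  [4] ⊤

4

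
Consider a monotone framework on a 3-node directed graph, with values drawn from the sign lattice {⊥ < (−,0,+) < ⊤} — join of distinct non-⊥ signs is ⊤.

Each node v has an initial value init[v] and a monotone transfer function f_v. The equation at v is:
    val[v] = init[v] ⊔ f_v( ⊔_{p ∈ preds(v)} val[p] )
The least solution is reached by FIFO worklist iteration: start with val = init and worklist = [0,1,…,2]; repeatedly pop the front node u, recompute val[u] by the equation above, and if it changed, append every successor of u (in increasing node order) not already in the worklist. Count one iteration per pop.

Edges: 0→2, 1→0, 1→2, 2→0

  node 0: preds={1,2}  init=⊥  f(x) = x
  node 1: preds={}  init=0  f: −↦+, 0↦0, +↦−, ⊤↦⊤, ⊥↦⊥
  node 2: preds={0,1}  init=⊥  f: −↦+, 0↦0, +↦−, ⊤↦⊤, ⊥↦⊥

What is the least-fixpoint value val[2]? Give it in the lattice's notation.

Trace (4 dequeues):
  [1] u=0 | in 0 | out 0 | prev ⊥ | push {}
  [2] u=1 | in ⊥ | out 0 | ==
  [3] u=2 | in 0 | out 0 | prev ⊥ | push {0}
  [4] u=0 | in 0 | out 0 | ==

Converged values:
  [0] 0
  [1] 0
  [2] 0

0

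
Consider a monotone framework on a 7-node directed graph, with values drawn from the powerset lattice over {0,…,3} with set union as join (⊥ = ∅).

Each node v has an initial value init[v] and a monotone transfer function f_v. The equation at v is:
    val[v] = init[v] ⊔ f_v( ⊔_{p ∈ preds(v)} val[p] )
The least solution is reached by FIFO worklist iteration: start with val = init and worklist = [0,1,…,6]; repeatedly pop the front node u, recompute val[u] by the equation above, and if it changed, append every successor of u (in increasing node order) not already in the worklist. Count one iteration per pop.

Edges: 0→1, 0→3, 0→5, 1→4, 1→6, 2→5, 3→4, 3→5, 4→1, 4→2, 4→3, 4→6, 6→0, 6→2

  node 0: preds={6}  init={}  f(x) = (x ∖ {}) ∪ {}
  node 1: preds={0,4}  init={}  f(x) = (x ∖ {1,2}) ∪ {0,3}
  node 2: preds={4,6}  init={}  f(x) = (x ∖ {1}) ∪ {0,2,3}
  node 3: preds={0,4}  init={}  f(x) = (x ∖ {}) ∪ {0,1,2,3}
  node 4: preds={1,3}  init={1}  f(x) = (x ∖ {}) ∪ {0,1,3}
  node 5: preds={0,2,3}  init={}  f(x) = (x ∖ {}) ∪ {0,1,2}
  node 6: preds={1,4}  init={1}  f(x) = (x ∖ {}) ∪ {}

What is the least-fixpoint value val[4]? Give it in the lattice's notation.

{0,1,2,3}

Trace (14 dequeues):
  [1] u=0 | in {1} | out {1} | prev {} | push {}
  [2] u=1 | in {1} | out {0,3} | prev {} | push {}
  [3] u=2 | in {1} | out {0,2,3} | prev {} | push {}
  [4] u=3 | in {1} | out {0,1,2,3} | prev {} | push {}
  [5] u=4 | in {0,1,2,3} | out {0,1,2,3} | prev {1} | push {1,2,3}
  [6] u=5 | in {0,1,2,3} | out {0,1,2,3} | prev {} | push {}
  [7] u=6 | in {0,1,2,3} | out {0,1,2,3} | prev {1} | push {0}
  [8] u=1 | in {0,1,2,3} | out {0,3} | ==
  [9] u=2 | in {0,1,2,3} | out {0,2,3} | ==
  [10] u=3 | in {0,1,2,3} | out {0,1,2,3} | ==
  [11] u=0 | in {0,1,2,3} | out {0,1,2,3} | prev {1} | push {1,3,5}
  [12] u=1 | in {0,1,2,3} | out {0,3} | ==
  [13] u=3 | in {0,1,2,3} | out {0,1,2,3} | ==
  [14] u=5 | in {0,1,2,3} | out {0,1,2,3} | ==

Converged values:
  [0] {0,1,2,3}
  [1] {0,3}
  [2] {0,2,3}
  [3] {0,1,2,3}
  [4] {0,1,2,3}
  [5] {0,1,2,3}
  [6] {0,1,2,3}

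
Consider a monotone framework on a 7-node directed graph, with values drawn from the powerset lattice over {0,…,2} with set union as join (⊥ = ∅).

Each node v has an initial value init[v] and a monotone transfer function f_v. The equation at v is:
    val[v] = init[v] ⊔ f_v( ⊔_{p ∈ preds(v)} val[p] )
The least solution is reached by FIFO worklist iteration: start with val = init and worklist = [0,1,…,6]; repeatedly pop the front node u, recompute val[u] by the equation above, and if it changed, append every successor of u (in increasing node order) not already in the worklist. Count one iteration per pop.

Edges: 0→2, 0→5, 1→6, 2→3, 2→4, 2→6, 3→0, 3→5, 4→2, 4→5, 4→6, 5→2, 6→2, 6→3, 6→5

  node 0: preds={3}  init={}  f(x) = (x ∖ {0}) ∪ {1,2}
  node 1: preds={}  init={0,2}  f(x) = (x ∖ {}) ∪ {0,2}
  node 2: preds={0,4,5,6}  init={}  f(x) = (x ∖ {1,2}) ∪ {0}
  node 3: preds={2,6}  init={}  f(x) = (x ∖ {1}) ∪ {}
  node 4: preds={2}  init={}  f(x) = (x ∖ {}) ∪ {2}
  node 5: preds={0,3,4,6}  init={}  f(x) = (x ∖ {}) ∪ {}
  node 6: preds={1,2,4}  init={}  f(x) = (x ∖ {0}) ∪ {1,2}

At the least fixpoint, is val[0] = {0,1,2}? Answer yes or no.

no

Worklist (12 pops):
  #1 pop 0: in={} → {1,2} (was {}); enqueue []
  #2 pop 1: in={} → {0,2} (no change)
  #3 pop 2: in={1,2} → {0} (was {}); enqueue []
  #4 pop 3: in={0} → {0} (was {}); enqueue [0]
  #5 pop 4: in={0} → {0,2} (was {}); enqueue [2]
  #6 pop 5: in={0,1,2} → {0,1,2} (was {}); enqueue []
  #7 pop 6: in={0,2} → {1,2} (was {}); enqueue [3,5]
  #8 pop 0: in={0} → {1,2} (no change)
  #9 pop 2: in={0,1,2} → {0} (no change)
  #10 pop 3: in={0,1,2} → {0,2} (was {0}); enqueue [0]
  #11 pop 5: in={0,1,2} → {0,1,2} (no change)
  #12 pop 0: in={0,2} → {1,2} (no change)

Fixpoint:
  val[0] = {1,2}
  val[1] = {0,2}
  val[2] = {0}
  val[3] = {0,2}
  val[4] = {0,2}
  val[5] = {0,1,2}
  val[6] = {1,2}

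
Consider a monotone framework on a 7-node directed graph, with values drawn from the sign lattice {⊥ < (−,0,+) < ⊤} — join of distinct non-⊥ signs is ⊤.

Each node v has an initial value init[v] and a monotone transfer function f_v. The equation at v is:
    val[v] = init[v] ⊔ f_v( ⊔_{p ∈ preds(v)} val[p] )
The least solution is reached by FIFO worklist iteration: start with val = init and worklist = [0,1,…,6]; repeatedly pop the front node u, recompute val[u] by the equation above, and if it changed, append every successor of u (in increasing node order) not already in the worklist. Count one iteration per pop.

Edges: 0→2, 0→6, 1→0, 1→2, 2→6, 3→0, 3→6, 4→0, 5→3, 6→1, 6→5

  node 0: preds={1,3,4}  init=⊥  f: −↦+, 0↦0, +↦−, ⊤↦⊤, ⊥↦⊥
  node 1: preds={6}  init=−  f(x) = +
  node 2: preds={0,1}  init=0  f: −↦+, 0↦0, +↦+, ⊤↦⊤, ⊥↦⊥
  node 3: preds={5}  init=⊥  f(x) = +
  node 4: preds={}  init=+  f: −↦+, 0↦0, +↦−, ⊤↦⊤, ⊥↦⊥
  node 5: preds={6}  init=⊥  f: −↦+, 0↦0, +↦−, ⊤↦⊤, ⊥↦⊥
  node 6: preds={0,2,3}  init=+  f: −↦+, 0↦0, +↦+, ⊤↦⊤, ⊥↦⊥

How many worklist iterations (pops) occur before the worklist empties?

Worklist (12 pops):
  #1 pop 0: in=⊤ → ⊤ (was ⊥); enqueue []
  #2 pop 1: in=+ → ⊤ (was −); enqueue [0]
  #3 pop 2: in=⊤ → ⊤ (was 0); enqueue []
  #4 pop 3: in=⊥ → + (was ⊥); enqueue []
  #5 pop 4: in=⊥ → + (no change)
  #6 pop 5: in=+ → − (was ⊥); enqueue [3]
  #7 pop 6: in=⊤ → ⊤ (was +); enqueue [1,5]
  #8 pop 0: in=⊤ → ⊤ (no change)
  #9 pop 3: in=− → + (no change)
  #10 pop 1: in=⊤ → ⊤ (no change)
  #11 pop 5: in=⊤ → ⊤ (was −); enqueue [3]
  #12 pop 3: in=⊤ → + (no change)

Fixpoint:
  val[0] = ⊤
  val[1] = ⊤
  val[2] = ⊤
  val[3] = +
  val[4] = +
  val[5] = ⊤
  val[6] = ⊤

12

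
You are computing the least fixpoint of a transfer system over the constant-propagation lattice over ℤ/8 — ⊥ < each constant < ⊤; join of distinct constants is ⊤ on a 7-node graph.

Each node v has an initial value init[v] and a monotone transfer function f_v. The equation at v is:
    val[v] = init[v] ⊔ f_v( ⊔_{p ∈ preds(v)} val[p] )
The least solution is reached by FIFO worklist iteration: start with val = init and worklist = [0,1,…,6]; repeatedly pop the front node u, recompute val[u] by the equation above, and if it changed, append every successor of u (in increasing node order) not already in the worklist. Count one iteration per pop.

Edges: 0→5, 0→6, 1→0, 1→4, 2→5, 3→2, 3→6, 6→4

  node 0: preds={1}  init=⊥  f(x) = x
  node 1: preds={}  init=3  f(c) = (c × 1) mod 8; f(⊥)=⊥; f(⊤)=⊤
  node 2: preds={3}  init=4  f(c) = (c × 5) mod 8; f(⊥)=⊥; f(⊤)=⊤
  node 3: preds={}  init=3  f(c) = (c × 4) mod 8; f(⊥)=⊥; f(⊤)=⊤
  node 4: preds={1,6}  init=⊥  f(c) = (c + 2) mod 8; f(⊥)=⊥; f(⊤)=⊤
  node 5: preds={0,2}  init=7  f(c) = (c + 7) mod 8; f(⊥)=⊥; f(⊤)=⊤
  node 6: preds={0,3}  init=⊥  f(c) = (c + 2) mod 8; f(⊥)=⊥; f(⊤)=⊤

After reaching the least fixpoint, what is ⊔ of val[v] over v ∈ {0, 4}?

⊤

Trace (8 dequeues):
  [1] u=0 | in 3 | out 3 | prev ⊥ | push {}
  [2] u=1 | in ⊥ | out 3 | ==
  [3] u=2 | in 3 | out ⊤ | prev 4 | push {}
  [4] u=3 | in ⊥ | out 3 | ==
  [5] u=4 | in 3 | out 5 | prev ⊥ | push {}
  [6] u=5 | in ⊤ | out ⊤ | prev 7 | push {}
  [7] u=6 | in 3 | out 5 | prev ⊥ | push {4}
  [8] u=4 | in ⊤ | out ⊤ | prev 5 | push {}

Converged values:
  [0] 3
  [1] 3
  [2] ⊤
  [3] 3
  [4] ⊤
  [5] ⊤
  [6] 5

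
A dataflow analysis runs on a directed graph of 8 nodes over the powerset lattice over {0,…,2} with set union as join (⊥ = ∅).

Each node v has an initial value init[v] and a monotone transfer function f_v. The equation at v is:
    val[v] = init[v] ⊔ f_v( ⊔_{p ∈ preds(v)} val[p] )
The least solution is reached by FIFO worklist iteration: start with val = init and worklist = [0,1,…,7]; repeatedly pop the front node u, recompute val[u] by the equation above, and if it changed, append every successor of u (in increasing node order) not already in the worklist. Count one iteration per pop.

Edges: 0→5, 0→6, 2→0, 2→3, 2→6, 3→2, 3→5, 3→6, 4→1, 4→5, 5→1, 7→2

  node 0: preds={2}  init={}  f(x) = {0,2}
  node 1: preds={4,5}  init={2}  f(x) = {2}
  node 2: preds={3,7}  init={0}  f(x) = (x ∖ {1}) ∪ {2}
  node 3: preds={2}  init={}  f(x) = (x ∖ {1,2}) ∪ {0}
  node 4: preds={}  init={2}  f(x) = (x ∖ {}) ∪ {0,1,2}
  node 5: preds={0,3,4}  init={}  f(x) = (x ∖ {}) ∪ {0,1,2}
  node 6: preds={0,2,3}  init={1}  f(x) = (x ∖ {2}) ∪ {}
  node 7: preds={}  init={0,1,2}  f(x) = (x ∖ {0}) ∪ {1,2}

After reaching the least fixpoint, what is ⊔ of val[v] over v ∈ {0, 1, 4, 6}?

Worklist (11 pops):
  #1 pop 0: in={0} → {0,2} (was {}); enqueue []
  #2 pop 1: in={2} → {2} (no change)
  #3 pop 2: in={0,1,2} → {0,2} (was {0}); enqueue [0]
  #4 pop 3: in={0,2} → {0} (was {}); enqueue [2]
  #5 pop 4: in={} → {0,1,2} (was {2}); enqueue [1]
  #6 pop 5: in={0,1,2} → {0,1,2} (was {}); enqueue []
  #7 pop 6: in={0,2} → {0,1} (was {1}); enqueue []
  #8 pop 7: in={} → {0,1,2} (no change)
  #9 pop 0: in={0,2} → {0,2} (no change)
  #10 pop 2: in={0,1,2} → {0,2} (no change)
  #11 pop 1: in={0,1,2} → {2} (no change)

Fixpoint:
  val[0] = {0,2}
  val[1] = {2}
  val[2] = {0,2}
  val[3] = {0}
  val[4] = {0,1,2}
  val[5] = {0,1,2}
  val[6] = {0,1}
  val[7] = {0,1,2}

{0,1,2}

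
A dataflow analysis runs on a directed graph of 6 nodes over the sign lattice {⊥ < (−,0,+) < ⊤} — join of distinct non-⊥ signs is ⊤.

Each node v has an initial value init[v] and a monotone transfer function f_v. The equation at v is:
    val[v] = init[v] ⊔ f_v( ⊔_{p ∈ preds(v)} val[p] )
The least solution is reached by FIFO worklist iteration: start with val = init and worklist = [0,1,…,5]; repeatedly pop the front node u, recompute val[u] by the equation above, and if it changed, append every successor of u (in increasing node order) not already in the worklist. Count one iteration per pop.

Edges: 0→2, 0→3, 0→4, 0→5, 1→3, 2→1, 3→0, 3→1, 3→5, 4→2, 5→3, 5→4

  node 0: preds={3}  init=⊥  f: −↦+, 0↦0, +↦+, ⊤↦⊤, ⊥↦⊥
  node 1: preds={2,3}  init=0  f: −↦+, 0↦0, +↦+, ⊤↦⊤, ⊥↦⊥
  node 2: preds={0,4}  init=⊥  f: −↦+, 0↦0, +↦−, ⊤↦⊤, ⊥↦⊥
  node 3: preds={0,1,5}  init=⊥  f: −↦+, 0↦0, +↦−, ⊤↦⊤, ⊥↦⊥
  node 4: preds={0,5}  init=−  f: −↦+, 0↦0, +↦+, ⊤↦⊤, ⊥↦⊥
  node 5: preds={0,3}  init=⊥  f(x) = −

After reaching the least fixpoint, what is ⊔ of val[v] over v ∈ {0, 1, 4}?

Trace (18 dequeues):
  [1] u=0 | in ⊥ | out ⊥ | ==
  [2] u=1 | in ⊥ | out 0 | ==
  [3] u=2 | in − | out + | prev ⊥ | push {1}
  [4] u=3 | in 0 | out 0 | prev ⊥ | push {0}
  [5] u=4 | in ⊥ | out − | ==
  [6] u=5 | in 0 | out − | prev ⊥ | push {3,4}
  [7] u=1 | in ⊤ | out ⊤ | prev 0 | push {}
  [8] u=0 | in 0 | out 0 | prev ⊥ | push {2,5}
  [9] u=3 | in ⊤ | out ⊤ | prev 0 | push {0,1}
  [10] u=4 | in ⊤ | out ⊤ | prev − | push {}
  [11] u=2 | in ⊤ | out ⊤ | prev + | push {}
  [12] u=5 | in ⊤ | out − | ==
  [13] u=0 | in ⊤ | out ⊤ | prev 0 | push {2,3,4,5}
  [14] u=1 | in ⊤ | out ⊤ | ==
  [15] u=2 | in ⊤ | out ⊤ | ==
  [16] u=3 | in ⊤ | out ⊤ | ==
  [17] u=4 | in ⊤ | out ⊤ | ==
  [18] u=5 | in ⊤ | out − | ==

Converged values:
  [0] ⊤
  [1] ⊤
  [2] ⊤
  [3] ⊤
  [4] ⊤
  [5] −

⊤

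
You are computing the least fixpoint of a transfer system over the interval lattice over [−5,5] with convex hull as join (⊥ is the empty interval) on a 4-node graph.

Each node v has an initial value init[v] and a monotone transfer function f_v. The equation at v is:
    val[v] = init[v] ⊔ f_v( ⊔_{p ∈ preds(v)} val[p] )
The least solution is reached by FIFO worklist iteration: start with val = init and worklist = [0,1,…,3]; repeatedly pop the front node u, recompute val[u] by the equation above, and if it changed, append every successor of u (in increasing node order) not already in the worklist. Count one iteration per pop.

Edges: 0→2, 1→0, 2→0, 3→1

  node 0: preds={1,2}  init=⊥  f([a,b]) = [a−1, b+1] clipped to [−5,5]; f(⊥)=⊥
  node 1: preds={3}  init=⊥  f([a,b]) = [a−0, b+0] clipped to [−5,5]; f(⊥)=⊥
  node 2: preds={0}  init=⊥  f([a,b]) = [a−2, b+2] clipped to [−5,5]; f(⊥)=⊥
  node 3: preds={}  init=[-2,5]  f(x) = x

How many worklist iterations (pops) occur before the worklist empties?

Iteration log — 8 steps:
  step 1. node 0  ⊔preds=⊥  new=⊥  stable
  step 2. node 1  ⊔preds=[-2,5]  new=[-2,5]  old=⊥  +wl: 0
  step 3. node 2  ⊔preds=⊥  new=⊥  stable
  step 4. node 3  ⊔preds=⊥  new=[-2,5]  stable
  step 5. node 0  ⊔preds=[-2,5]  new=[-3,5]  old=⊥  +wl: 2
  step 6. node 2  ⊔preds=[-3,5]  new=[-5,5]  old=⊥  +wl: 0
  step 7. node 0  ⊔preds=[-5,5]  new=[-5,5]  old=[-3,5]  +wl: 2
  step 8. node 2  ⊔preds=[-5,5]  new=[-5,5]  stable

Least fixpoint reached:
  node 0: [-5,5]
  node 1: [-2,5]
  node 2: [-5,5]
  node 3: [-2,5]

8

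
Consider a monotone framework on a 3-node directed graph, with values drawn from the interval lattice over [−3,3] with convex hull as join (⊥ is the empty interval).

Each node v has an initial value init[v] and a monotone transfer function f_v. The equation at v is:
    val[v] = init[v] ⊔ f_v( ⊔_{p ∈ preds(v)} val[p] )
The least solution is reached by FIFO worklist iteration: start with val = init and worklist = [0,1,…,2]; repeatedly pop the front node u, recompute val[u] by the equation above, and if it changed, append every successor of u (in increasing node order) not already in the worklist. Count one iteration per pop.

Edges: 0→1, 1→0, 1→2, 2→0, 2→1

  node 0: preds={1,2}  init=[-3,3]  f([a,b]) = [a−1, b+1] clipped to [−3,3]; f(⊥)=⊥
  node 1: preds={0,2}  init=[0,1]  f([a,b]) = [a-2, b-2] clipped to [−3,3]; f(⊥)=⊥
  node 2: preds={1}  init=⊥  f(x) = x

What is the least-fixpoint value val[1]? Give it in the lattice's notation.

[-3,1]

Trace (5 dequeues):
  [1] u=0 | in [0,1] | out [-3,3] | ==
  [2] u=1 | in [-3,3] | out [-3,1] | prev [0,1] | push {0}
  [3] u=2 | in [-3,1] | out [-3,1] | prev ⊥ | push {1}
  [4] u=0 | in [-3,1] | out [-3,3] | ==
  [5] u=1 | in [-3,3] | out [-3,1] | ==

Converged values:
  [0] [-3,3]
  [1] [-3,1]
  [2] [-3,1]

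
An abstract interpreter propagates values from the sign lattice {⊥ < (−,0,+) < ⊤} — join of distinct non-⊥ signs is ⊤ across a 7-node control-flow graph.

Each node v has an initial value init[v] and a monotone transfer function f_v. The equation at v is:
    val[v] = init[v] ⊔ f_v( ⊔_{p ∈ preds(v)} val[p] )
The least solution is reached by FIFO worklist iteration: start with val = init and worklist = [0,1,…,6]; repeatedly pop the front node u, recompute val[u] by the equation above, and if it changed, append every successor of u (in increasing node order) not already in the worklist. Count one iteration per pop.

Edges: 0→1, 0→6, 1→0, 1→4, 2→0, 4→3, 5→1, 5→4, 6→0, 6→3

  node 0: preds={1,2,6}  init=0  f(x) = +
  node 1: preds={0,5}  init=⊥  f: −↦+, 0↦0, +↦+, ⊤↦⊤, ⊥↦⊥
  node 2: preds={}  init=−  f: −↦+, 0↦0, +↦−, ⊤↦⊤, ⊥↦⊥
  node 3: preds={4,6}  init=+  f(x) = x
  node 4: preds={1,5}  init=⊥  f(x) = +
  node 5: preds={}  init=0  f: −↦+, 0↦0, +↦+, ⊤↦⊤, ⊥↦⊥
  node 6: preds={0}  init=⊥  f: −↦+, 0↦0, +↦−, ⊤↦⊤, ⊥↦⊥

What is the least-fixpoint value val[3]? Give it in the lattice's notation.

Iteration log — 9 steps:
  step 1. node 0  ⊔preds=−  new=⊤  old=0  +wl: 
  step 2. node 1  ⊔preds=⊤  new=⊤  old=⊥  +wl: 0
  step 3. node 2  ⊔preds=⊥  new=−  stable
  step 4. node 3  ⊔preds=⊥  new=+  stable
  step 5. node 4  ⊔preds=⊤  new=+  old=⊥  +wl: 3
  step 6. node 5  ⊔preds=⊥  new=0  stable
  step 7. node 6  ⊔preds=⊤  new=⊤  old=⊥  +wl: 
  step 8. node 0  ⊔preds=⊤  new=⊤  stable
  step 9. node 3  ⊔preds=⊤  new=⊤  old=+  +wl: 

Least fixpoint reached:
  node 0: ⊤
  node 1: ⊤
  node 2: −
  node 3: ⊤
  node 4: +
  node 5: 0
  node 6: ⊤

⊤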